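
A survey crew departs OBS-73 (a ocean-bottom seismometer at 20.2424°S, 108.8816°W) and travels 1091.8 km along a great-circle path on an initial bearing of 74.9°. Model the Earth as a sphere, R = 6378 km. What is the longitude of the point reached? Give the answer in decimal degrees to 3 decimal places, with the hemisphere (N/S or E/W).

δ = d/R = 1091.8/6378 = 0.171182 rad
φ₂ = arcsin(sin φ₁ cos δ + cos φ₁ sin δ cos θ)
   = arcsin(-0.34599·0.98538 + 0.93824·0.17035·0.26050) = -17.41557°
λ₂ = λ₁ + atan2(sin θ sin δ cos φ₁, cos δ − sin φ₁ sin φ₂) = -98.95612°

98.956°W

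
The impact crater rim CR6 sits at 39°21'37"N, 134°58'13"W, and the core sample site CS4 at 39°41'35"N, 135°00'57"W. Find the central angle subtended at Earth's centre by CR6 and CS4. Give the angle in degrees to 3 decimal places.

0.335°

CR6: φ = +39.36028°, λ = -134.97028°
CS4: φ = +39.69306°, λ = -135.01583°
Δφ = 0.3328°,  Δλ = -0.0456°
a = sin²(Δφ/2) + cos φ₁ cos φ₂ sin²(Δλ/2) = 0.000009
c = 2·arcsin(√a) = 0.005840 rad = 0.3346°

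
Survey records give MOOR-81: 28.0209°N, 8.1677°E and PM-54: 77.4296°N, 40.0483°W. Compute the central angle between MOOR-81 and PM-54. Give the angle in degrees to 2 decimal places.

Δφ = 49.4087°,  Δλ = -48.2160°
a = sin²(Δφ/2) + cos φ₁ cos φ₂ sin²(Δλ/2) = 0.206725
c = 2·arcsin(√a) = 0.944003 rad = 54.0874°

54.09°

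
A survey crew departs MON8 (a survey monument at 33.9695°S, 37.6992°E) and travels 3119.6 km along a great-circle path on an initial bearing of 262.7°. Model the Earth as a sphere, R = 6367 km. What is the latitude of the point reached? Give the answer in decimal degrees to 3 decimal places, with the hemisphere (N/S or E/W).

δ = d/R = 3119.6/6367 = 0.489964 rad
φ₂ = arcsin(sin φ₁ cos δ + cos φ₁ sin δ cos θ)
   = arcsin(-0.55875·0.88235 + 0.82934·0.47059·-0.12706) = -32.86116°
λ₂ = λ₁ + atan2(sin θ sin δ cos φ₁, cos δ − sin φ₁ sin φ₂) = 3.94040°

32.861°S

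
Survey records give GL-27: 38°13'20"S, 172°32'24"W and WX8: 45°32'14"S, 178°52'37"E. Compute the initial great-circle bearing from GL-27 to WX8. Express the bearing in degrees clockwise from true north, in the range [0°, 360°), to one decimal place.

GL-27: φ = -38.22222°, λ = -172.54000°
WX8: φ = -45.53722°, λ = +178.87694°
Δλ = -8.5831°
y = sin Δλ · cos φ₂ = -0.104537
x = cos φ₁ sin φ₂ − sin φ₁ cos φ₂ cos Δλ = -0.132178
θ = atan2(y, x) = -141.6603° → 218.3397° (mod 360°)

218.3°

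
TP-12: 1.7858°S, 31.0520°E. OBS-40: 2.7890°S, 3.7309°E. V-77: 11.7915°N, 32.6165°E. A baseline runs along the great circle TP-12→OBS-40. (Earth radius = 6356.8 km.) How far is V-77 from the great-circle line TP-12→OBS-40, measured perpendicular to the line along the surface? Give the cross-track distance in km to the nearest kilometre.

1497 km

δ₁₃ = central angle TP-12→V-77 = 0.238517 rad  (haversine)
θ₁₃ = bearing TP-12→V-77 = 6.495°,  θ₁₂ = bearing TP-12→OBS-40 = 267.380°
dₓₜ = R·arcsin(sin δ₁₃ · sin(θ₁₃ − θ₁₂)) = 6356.8·arcsin(0.23626·sin(-260.884°)) = 1496.694 km
|dₓₜ| = 1496.694 km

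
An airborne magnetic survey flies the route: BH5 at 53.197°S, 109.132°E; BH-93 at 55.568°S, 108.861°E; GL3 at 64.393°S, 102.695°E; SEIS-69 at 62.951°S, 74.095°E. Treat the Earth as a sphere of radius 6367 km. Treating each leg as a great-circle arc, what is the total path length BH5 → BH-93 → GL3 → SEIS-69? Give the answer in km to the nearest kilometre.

2708 km

BH5→BH-93: c = 0.041473 rad, d = 264.06 km
BH-93→GL3: c = 0.162982 rad, d = 1037.71 km
GL3→SEIS-69: c = 0.220895 rad, d = 1406.44 km
Total = 264.06 + 1037.71 + 1406.44 = 2708.20 km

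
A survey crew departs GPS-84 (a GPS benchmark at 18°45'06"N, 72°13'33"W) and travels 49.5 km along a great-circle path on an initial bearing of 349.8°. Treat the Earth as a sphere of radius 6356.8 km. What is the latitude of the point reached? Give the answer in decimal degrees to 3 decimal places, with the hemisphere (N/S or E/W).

19.191°N

GPS-84: φ = +18.75167°, λ = -72.22583°
δ = d/R = 49.5/6356.8 = 0.007787 rad
φ₂ = arcsin(sin φ₁ cos δ + cos φ₁ sin δ cos θ)
   = arcsin(0.32147·0.99997 + 0.94692·0.00779·0.98420) = 19.19076°
λ₂ = λ₁ + atan2(sin θ sin δ cos φ₁, cos δ − sin φ₁ sin φ₂) = -72.30949°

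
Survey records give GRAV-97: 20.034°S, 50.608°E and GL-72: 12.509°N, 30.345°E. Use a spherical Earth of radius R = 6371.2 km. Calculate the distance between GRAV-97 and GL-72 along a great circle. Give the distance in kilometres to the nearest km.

4244 km

Δφ = 32.5430°,  Δλ = -20.2630°
a = sin²(Δφ/2) + cos φ₁ cos φ₂ sin²(Δλ/2) = 0.106887
c = 2·arcsin(√a) = 0.666119 rad = 38.1658°
d = R·c = 6371.2 × 0.666119 = 4244.0 km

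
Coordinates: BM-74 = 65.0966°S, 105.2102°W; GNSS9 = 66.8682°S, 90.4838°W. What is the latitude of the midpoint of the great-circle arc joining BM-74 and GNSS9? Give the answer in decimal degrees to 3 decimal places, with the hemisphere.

Bx = cos φ₂ cos Δλ = 0.379943,  By = cos φ₂ sin Δλ = 0.099863
φₘ = atan2(sin φ₁ + sin φ₂, √((cos φ₁ + Bx)² + By²)) = -66.15808°
λₘ = λ₁ + atan2(By, cos φ₁ + Bx) = -98.10390°

66.158°S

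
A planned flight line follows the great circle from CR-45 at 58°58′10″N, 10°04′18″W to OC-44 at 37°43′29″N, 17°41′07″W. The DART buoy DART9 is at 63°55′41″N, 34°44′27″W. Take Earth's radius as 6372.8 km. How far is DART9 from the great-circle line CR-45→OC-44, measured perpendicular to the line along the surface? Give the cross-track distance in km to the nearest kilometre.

1349 km

CR-45: φ = +58.96944°, λ = -10.07167°
OC-44: φ = +37.72472°, λ = -17.68528°
DART9: φ = +63.92806°, λ = -34.74083°
δ₁₃ = central angle CR-45→DART9 = 0.221450 rad  (haversine)
θ₁₃ = bearing CR-45→DART9 = 303.368°,  θ₁₂ = bearing CR-45→OC-44 = 196.386°
dₓₜ = R·arcsin(sin δ₁₃ · sin(θ₁₃ − θ₁₂)) = 6372.8·arcsin(0.21964·sin(106.982°)) = 1348.767 km
|dₓₜ| = 1348.767 km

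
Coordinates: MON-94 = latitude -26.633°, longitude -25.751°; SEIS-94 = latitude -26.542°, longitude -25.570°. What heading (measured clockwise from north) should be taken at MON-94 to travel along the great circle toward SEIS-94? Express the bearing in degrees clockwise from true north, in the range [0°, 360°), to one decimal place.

60.7°

Δλ = 0.1810°
y = sin Δλ · cos φ₂ = 0.002826
x = cos φ₁ sin φ₂ − sin φ₁ cos φ₂ cos Δλ = 0.001586
θ = atan2(y, x) = 60.6952° → 60.6952° (mod 360°)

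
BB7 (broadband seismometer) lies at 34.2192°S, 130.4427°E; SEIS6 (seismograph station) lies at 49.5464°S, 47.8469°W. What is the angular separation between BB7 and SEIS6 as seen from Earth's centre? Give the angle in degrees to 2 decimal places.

96.22°

Δφ = -15.3272°,  Δλ = -178.2896°
a = sin²(Δφ/2) + cos φ₁ cos φ₂ sin²(Δλ/2) = 0.554179
c = 2·arcsin(√a) = 1.679367 rad = 96.2206°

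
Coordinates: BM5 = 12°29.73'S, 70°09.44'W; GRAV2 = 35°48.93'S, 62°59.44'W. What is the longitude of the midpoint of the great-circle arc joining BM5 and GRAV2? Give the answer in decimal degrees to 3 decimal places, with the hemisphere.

66.906°W

BM5: φ = -12.49550°, λ = -70.15733°
GRAV2: φ = -35.81550°, λ = -62.99067°
Bx = cos φ₂ cos Δλ = 0.804570,  By = cos φ₂ sin Δλ = 0.101165
φₘ = atan2(sin φ₁ + sin φ₂, √((cos φ₁ + Bx)² + By²)) = -24.19703°
λₘ = λ₁ + atan2(By, cos φ₁ + Bx) = -66.90607°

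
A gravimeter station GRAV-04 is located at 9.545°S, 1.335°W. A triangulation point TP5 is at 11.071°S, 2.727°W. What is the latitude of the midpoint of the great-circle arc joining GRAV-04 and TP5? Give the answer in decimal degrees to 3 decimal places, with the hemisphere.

Bx = cos φ₂ cos Δλ = 0.981100,  By = cos φ₂ sin Δλ = -0.023841
φₘ = atan2(sin φ₁ + sin φ₂, √((cos φ₁ + Bx)² + By²)) = -10.30874°
λₘ = λ₁ + atan2(By, cos φ₁ + Bx) = -2.02931°

10.309°S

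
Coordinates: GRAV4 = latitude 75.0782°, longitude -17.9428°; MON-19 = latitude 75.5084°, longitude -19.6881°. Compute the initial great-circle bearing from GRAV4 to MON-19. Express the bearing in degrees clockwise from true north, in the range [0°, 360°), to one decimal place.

315.0°

Δλ = -1.7453°
y = sin Δλ · cos φ₂ = -0.007621
x = cos φ₁ sin φ₂ − sin φ₁ cos φ₂ cos Δλ = 0.007621
θ = atan2(y, x) = -45.0033° → 314.9967° (mod 360°)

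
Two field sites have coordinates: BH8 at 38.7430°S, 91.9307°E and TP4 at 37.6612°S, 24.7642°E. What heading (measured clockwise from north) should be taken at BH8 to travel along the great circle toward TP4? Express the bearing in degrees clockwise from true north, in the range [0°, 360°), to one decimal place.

Δλ = -67.1665°
y = sin Δλ · cos φ₂ = -0.729602
x = cos φ₁ sin φ₂ − sin φ₁ cos φ₂ cos Δλ = -0.284296
θ = atan2(y, x) = -111.2888° → 248.7112° (mod 360°)

248.7°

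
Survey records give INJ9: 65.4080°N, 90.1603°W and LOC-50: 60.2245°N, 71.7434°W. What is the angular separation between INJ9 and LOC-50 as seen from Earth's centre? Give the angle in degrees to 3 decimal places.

9.828°

Δφ = -5.1835°,  Δλ = 18.4169°
a = sin²(Δφ/2) + cos φ₁ cos φ₂ sin²(Δλ/2) = 0.007337
c = 2·arcsin(√a) = 0.171524 rad = 9.8276°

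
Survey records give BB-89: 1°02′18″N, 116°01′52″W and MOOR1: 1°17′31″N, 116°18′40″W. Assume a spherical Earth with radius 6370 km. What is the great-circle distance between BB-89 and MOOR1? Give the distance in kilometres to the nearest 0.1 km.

42.0 km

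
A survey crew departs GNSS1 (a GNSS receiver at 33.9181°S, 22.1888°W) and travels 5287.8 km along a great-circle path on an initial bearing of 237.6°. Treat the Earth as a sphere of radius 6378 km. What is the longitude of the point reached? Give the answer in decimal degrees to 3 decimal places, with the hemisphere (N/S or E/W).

δ = d/R = 5287.8/6378 = 0.829069 rad
φ₂ = arcsin(sin φ₁ cos δ + cos φ₁ sin δ cos θ)
   = arcsin(-0.55801·0.67556 + 0.82984·0.73730·-0.53583) = -44.81414°
λ₂ = λ₁ + atan2(sin θ sin δ cos φ₁, cos δ − sin φ₁ sin φ₂) = -83.53600°

83.536°W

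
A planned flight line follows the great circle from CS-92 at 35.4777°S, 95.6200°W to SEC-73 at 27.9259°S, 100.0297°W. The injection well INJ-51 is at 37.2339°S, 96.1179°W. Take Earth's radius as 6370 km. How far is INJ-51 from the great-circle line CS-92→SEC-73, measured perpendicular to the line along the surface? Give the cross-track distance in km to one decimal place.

δ₁₃ = central angle CS-92→INJ-51 = 0.031440 rad  (haversine)
θ₁₃ = bearing CS-92→INJ-51 = 192.715°,  θ₁₂ = bearing CS-92→SEC-73 = 332.392°
dₓₜ = R·arcsin(sin δ₁₃ · sin(θ₁₃ − θ₁₂)) = 6370·arcsin(0.03143·sin(-139.678°)) = -129.582 km
|dₓₜ| = 129.582 km

129.6 km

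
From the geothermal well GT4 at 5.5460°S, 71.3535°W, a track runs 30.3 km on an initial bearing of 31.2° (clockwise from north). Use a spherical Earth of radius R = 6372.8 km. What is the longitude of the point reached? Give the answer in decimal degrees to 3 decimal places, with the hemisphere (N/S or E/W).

δ = d/R = 30.3/6372.8 = 0.004755 rad
φ₂ = arcsin(sin φ₁ cos δ + cos φ₁ sin δ cos θ)
   = arcsin(-0.09664·0.99999 + 0.99532·0.00475·0.85536) = -5.31297°
λ₂ = λ₁ + atan2(sin θ sin δ cos φ₁, cos δ − sin φ₁ sin φ₂) = -71.21177°

71.212°W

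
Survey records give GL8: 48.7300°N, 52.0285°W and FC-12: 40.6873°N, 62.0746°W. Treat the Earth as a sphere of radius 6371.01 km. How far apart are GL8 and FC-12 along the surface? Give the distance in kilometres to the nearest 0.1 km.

Δφ = -8.0427°,  Δλ = -10.0461°
a = sin²(Δφ/2) + cos φ₁ cos φ₂ sin²(Δλ/2) = 0.008752
c = 2·arcsin(√a) = 0.187382 rad = 10.7362°
d = R·c = 6371.01 × 0.187382 = 1193.8 km

1193.8 km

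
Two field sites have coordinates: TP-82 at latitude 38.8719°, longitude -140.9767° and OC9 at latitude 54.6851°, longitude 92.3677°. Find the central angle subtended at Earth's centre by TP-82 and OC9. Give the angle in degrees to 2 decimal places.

75.91°

Δφ = 15.8132°,  Δλ = -126.6556°
a = sin²(Δφ/2) + cos φ₁ cos φ₂ sin²(Δλ/2) = 0.378294
c = 2·arcsin(√a) = 1.324913 rad = 75.9119°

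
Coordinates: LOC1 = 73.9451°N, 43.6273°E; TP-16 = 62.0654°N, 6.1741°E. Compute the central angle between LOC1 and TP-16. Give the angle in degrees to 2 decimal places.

17.85°

Δφ = -11.8797°,  Δλ = -37.4532°
a = sin²(Δφ/2) + cos φ₁ cos φ₂ sin²(Δλ/2) = 0.024063
c = 2·arcsin(√a) = 0.311504 rad = 17.8479°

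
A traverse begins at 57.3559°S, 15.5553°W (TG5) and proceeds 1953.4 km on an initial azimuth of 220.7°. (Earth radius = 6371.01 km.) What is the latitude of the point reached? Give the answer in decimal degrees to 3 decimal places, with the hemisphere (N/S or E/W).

67.850°S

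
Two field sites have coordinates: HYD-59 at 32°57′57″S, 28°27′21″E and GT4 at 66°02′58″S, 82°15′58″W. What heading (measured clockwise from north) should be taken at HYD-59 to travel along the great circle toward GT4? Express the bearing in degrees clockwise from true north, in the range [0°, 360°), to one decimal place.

HYD-59: φ = -32.96583°, λ = +28.45583°
GT4: φ = -66.04944°, λ = -82.26611°
Δλ = -110.7219°
y = sin Δλ · cos φ₂ = -0.379687
x = cos φ₁ sin φ₂ − sin φ₁ cos φ₂ cos Δλ = -0.844913
θ = atan2(y, x) = -155.8018° → 204.1982° (mod 360°)

204.2°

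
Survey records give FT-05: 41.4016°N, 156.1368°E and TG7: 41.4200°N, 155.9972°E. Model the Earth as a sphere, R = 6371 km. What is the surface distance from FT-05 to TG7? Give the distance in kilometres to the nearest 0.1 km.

11.8 km

Δφ = 0.0184°,  Δλ = -0.1396°
a = sin²(Δφ/2) + cos φ₁ cos φ₂ sin²(Δλ/2) = 0.000001
c = 2·arcsin(√a) = 0.001855 rad = 0.1063°
d = R·c = 6371 × 0.001855 = 11.8 km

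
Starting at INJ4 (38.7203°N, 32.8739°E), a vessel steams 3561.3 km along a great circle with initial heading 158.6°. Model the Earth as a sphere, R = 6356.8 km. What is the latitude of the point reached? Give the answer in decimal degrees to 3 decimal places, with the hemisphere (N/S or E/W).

δ = d/R = 3561.3/6356.8 = 0.560235 rad
φ₂ = arcsin(sin φ₁ cos δ + cos φ₁ sin δ cos θ)
   = arcsin(0.62552·0.84713 + 0.78021·0.53139·-0.93106) = 8.27293°
λ₂ = λ₁ + atan2(sin θ sin δ cos φ₁, cos δ − sin φ₁ sin φ₂) = 44.17289°

8.273°N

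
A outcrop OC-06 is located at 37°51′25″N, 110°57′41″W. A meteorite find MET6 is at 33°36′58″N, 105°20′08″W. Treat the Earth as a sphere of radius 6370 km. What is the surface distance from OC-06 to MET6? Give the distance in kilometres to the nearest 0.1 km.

692.6 km

OC-06: φ = +37.85694°, λ = -110.96139°
MET6: φ = +33.61611°, λ = -105.33556°
Δφ = -4.2408°,  Δλ = 5.6258°
a = sin²(Δφ/2) + cos φ₁ cos φ₂ sin²(Δλ/2) = 0.002952
c = 2·arcsin(√a) = 0.108727 rad = 6.2296°
d = R·c = 6370 × 0.108727 = 692.6 km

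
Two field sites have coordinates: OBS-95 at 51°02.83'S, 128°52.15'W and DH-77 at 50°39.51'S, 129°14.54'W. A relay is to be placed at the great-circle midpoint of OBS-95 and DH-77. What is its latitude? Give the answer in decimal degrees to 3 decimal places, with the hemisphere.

50.853°S

OBS-95: φ = -51.04717°, λ = -128.86917°
DH-77: φ = -50.65850°, λ = -129.24233°
Bx = cos φ₂ cos Δλ = 0.633928,  By = cos φ₂ sin Δλ = -0.004129
φₘ = atan2(sin φ₁ + sin φ₂, √((cos φ₁ + Bx)² + By²)) = -50.85298°
λₘ = λ₁ + atan2(By, cos φ₁ + Bx) = -129.05653°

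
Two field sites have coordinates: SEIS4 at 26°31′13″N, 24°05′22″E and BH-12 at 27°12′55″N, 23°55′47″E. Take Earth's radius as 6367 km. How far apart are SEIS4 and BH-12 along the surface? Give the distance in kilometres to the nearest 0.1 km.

SEIS4: φ = +26.52028°, λ = +24.08944°
BH-12: φ = +27.21528°, λ = +23.92972°
Δφ = 0.6950°,  Δλ = -0.1597°
a = sin²(Δφ/2) + cos φ₁ cos φ₂ sin²(Δλ/2) = 0.000038
c = 2·arcsin(√a) = 0.012382 rad = 0.7095°
d = R·c = 6367 × 0.012382 = 78.8 km

78.8 km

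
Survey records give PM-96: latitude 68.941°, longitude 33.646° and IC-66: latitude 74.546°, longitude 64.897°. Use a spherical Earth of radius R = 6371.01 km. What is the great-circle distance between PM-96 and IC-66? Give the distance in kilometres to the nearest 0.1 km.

Δφ = 5.6050°,  Δλ = 31.2510°
a = sin²(Δφ/2) + cos φ₁ cos φ₂ sin²(Δλ/2) = 0.009337
c = 2·arcsin(√a) = 0.193558 rad = 11.0901°
d = R·c = 6371.01 × 0.193558 = 1233.2 km

1233.2 km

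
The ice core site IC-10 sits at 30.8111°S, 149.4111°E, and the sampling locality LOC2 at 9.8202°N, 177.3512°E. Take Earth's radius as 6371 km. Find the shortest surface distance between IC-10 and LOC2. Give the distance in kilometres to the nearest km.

Δφ = 40.6313°,  Δλ = 27.9401°
a = sin²(Δφ/2) + cos φ₁ cos φ₂ sin²(Δλ/2) = 0.169864
c = 2·arcsin(√a) = 0.849616 rad = 48.6794°
d = R·c = 6371 × 0.849616 = 5412.9 km

5413 km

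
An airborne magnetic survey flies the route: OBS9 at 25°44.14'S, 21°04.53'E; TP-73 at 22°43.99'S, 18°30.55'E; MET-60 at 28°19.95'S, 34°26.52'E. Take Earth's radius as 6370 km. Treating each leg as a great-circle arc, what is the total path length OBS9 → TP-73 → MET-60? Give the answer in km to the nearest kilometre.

OBS9: φ = -25.73567°, λ = +21.07550°
TP-73: φ = -22.73317°, λ = +18.50917°
MET-60: φ = -28.33250°, λ = +34.44200°
OBS9→TP-73: c = 0.066435 rad, d = 423.19 km
TP-73→MET-60: c = 0.268984 rad, d = 1713.43 km
Total = 423.19 + 1713.43 = 2136.62 km

2137 km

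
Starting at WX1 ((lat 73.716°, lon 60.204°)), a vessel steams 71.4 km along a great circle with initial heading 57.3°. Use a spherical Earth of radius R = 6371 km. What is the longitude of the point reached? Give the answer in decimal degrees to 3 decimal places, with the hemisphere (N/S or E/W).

62.171°E

δ = d/R = 71.4/6371 = 0.011207 rad
φ₂ = arcsin(sin φ₁ cos δ + cos φ₁ sin δ cos θ)
   = arcsin(0.95988·0.99994 + 0.28040·0.01121·0.54024) = 74.05399°
λ₂ = λ₁ + atan2(sin θ sin δ cos φ₁, cos δ − sin φ₁ sin φ₂) = 62.17116°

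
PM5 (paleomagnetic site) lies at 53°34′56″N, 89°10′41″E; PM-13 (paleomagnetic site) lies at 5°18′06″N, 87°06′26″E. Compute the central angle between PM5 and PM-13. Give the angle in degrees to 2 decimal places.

PM5: φ = +53.58222°, λ = +89.17806°
PM-13: φ = +5.30167°, λ = +87.10722°
Δφ = -48.2806°,  Δλ = -2.0708°
a = sin²(Δφ/2) + cos φ₁ cos φ₂ sin²(Δλ/2) = 0.167451
c = 2·arcsin(√a) = 0.843172 rad = 48.3102°

48.31°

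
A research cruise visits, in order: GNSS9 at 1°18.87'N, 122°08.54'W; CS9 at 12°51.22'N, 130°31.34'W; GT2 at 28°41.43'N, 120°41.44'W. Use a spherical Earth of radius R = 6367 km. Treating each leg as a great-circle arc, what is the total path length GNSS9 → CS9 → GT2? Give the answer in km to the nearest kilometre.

GNSS9: φ = +1.31450°, λ = -122.14233°
CS9: φ = +12.85367°, λ = -130.52233°
GT2: φ = +28.69050°, λ = -120.69067°
GNSS9→CS9: c = 0.248096 rad, d = 1579.63 km
CS9→GT2: c = 0.319214 rad, d = 2032.44 km
Total = 1579.63 + 2032.44 = 3612.06 km

3612 km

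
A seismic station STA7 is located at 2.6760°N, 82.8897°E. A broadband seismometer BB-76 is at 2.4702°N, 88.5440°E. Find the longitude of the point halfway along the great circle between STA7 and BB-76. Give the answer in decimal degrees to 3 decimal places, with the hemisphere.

Bx = cos φ₂ cos Δλ = 0.994210,  By = cos φ₂ sin Δλ = 0.098434
φₘ = atan2(sin φ₁ + sin φ₂, √((cos φ₁ + Bx)² + By²)) = 2.57623°
λₘ = λ₁ + atan2(By, cos φ₁ + Bx) = 85.71708°

85.717°E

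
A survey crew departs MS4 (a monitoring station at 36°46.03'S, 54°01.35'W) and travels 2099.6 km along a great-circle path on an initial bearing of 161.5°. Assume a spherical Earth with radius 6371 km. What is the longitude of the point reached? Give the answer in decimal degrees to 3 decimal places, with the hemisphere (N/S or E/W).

MS4: φ = -36.76717°, λ = -54.02250°
δ = d/R = 2099.6/6371 = 0.329556 rad
φ₂ = arcsin(sin φ₁ cos δ + cos φ₁ sin δ cos θ)
   = arcsin(-0.59856·0.94619 + 0.80107·0.32362·-0.94832) = -54.31170°
λ₂ = λ₁ + atan2(sin θ sin δ cos φ₁, cos δ − sin φ₁ sin φ₂) = -43.88435°

43.884°W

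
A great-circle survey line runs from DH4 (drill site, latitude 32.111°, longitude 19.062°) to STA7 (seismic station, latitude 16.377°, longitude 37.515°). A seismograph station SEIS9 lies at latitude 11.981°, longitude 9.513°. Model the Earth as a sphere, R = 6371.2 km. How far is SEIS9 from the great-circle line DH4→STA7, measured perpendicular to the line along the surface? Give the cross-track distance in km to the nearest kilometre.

δ₁₃ = central angle DH4→SEIS9 = 0.383305 rad  (haversine)
θ₁₃ = bearing DH4→SEIS9 = 205.716°,  θ₁₂ = bearing DH4→STA7 = 128.889°
dₓₜ = R·arcsin(sin δ₁₃ · sin(θ₁₃ − θ₁₂)) = 6371.2·arcsin(0.37399·sin(76.827°)) = 2374.648 km
|dₓₜ| = 2374.648 km

2375 km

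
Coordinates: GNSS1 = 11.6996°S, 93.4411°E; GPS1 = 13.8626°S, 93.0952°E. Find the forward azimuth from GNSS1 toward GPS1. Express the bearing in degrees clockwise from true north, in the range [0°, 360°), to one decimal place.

Δλ = -0.3459°
y = sin Δλ · cos φ₂ = -0.005861
x = cos φ₁ sin φ₂ − sin φ₁ cos φ₂ cos Δλ = -0.037746
θ = atan2(y, x) = -171.1736° → 188.8264° (mod 360°)

188.8°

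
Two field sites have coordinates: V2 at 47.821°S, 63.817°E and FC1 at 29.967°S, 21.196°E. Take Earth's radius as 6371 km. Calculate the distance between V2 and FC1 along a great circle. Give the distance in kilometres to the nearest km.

Δφ = 17.8540°,  Δλ = -42.6210°
a = sin²(Δφ/2) + cos φ₁ cos φ₂ sin²(Δλ/2) = 0.100906
c = 2·arcsin(√a) = 0.646515 rad = 37.0426°
d = R·c = 6371 × 0.646515 = 4118.9 km

4119 km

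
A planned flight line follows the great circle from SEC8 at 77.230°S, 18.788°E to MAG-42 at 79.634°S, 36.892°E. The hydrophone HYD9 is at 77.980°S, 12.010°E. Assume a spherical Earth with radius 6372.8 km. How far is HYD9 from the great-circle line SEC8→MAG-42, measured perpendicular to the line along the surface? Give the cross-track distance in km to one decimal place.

173.7 km

δ₁₃ = central angle SEC8→HYD9 = 0.028545 rad  (haversine)
θ₁₃ = bearing SEC8→HYD9 = 239.446°,  θ₁₂ = bearing SEC8→MAG-42 = 132.163°
dₓₜ = R·arcsin(sin δ₁₃ · sin(θ₁₃ − θ₁₂)) = 6372.8·arcsin(0.02854·sin(107.283°)) = 173.698 km
|dₓₜ| = 173.698 km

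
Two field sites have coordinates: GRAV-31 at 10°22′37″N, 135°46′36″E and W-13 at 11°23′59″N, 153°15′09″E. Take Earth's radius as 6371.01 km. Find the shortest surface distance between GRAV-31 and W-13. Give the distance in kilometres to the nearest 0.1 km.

1911.3 km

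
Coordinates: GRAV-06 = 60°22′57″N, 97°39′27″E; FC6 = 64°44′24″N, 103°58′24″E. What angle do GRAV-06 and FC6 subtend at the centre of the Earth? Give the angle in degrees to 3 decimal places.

GRAV-06: φ = +60.38250°, λ = +97.65750°
FC6: φ = +64.74000°, λ = +103.97333°
Δφ = 4.3575°,  Δλ = 6.3158°
a = sin²(Δφ/2) + cos φ₁ cos φ₂ sin²(Δλ/2) = 0.002085
c = 2·arcsin(√a) = 0.091362 rad = 5.2347°

5.235°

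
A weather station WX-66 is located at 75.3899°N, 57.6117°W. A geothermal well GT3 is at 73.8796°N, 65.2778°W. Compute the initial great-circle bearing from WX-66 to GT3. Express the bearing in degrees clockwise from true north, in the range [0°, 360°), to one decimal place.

237.1°

Δλ = -7.6661°
y = sin Δλ · cos φ₂ = -0.037039
x = cos φ₁ sin φ₂ − sin φ₁ cos φ₂ cos Δλ = -0.023955
θ = atan2(y, x) = -122.8929° → 237.1071° (mod 360°)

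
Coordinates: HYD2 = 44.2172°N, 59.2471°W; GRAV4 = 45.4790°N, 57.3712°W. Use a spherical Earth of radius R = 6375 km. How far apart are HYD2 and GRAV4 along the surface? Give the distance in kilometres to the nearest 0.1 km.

204.0 km

Δφ = 1.2618°,  Δλ = 1.8759°
a = sin²(Δφ/2) + cos φ₁ cos φ₂ sin²(Δλ/2) = 0.000256
c = 2·arcsin(√a) = 0.031995 rad = 1.8332°
d = R·c = 6375 × 0.031995 = 204.0 km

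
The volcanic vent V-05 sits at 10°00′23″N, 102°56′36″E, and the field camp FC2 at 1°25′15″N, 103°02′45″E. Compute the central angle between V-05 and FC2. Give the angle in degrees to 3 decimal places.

V-05: φ = +10.00639°, λ = +102.94333°
FC2: φ = +1.42083°, λ = +103.04583°
Δφ = -8.5856°,  Δλ = 0.1025°
a = sin²(Δφ/2) + cos φ₁ cos φ₂ sin²(Δλ/2) = 0.005604
c = 2·arcsin(√a) = 0.149857 rad = 8.5862°

8.586°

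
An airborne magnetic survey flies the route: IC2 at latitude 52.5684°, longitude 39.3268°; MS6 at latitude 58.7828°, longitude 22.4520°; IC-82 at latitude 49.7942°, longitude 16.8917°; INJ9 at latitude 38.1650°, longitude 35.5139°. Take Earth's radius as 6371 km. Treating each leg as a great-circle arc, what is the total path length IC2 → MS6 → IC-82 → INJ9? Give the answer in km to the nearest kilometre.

4283 km

IC2→MS6: c = 0.197504 rad, d = 1258.30 km
MS6→IC-82: c = 0.166655 rad, d = 1061.76 km
IC-82→INJ9: c = 0.308137 rad, d = 1963.14 km
Total = 1258.30 + 1061.76 + 1963.14 = 4283.20 km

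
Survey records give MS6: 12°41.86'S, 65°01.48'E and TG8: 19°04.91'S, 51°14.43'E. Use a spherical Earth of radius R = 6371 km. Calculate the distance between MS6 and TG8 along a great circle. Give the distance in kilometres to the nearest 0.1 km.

1635.1 km

MS6: φ = -12.69767°, λ = +65.02467°
TG8: φ = -19.08183°, λ = +51.24050°
Δφ = -6.3842°,  Δλ = -13.7842°
a = sin²(Δφ/2) + cos φ₁ cos φ₂ sin²(Δλ/2) = 0.016377
c = 2·arcsin(√a) = 0.256645 rad = 14.7047°
d = R·c = 6371 × 0.256645 = 1635.1 km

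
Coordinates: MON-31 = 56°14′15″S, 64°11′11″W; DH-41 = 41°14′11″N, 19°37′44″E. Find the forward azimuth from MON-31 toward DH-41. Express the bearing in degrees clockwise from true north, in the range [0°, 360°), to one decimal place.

59.9°

MON-31: φ = -56.23750°, λ = -64.18639°
DH-41: φ = +41.23639°, λ = +19.62889°
Δλ = 83.8153°
y = sin Δλ · cos φ₂ = 0.747620
x = cos φ₁ sin φ₂ − sin φ₁ cos φ₂ cos Δλ = 0.433686
θ = atan2(y, x) = 59.8825° → 59.8825° (mod 360°)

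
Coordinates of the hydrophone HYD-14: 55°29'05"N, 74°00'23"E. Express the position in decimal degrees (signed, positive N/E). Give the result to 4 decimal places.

lat: 55.4847° N → +55.4847°
lon: 74.0064° E → +74.0064°

+55.4847°, +74.0064°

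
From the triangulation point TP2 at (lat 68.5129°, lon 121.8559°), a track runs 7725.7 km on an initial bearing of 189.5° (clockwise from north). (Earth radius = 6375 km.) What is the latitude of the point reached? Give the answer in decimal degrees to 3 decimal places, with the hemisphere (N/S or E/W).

δ = d/R = 7725.7/6375 = 1.211875 rad
φ₂ = arcsin(sin φ₁ cos δ + cos φ₁ sin δ cos θ)
   = arcsin(0.93050·0.35126 + 0.36629·0.93628·-0.98629) = -0.65289°
λ₂ = λ₁ + atan2(sin θ sin δ cos φ₁, cos δ − sin φ₁ sin φ₂) = 112.96577°

0.653°S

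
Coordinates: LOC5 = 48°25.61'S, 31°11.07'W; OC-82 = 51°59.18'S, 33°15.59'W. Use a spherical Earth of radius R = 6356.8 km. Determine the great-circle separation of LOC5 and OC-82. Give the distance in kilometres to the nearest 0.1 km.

LOC5: φ = -48.42683°, λ = -31.18450°
OC-82: φ = -51.98633°, λ = -33.25983°
Δφ = -3.5595°,  Δλ = -2.0753°
a = sin²(Δφ/2) + cos φ₁ cos φ₂ sin²(Δλ/2) = 0.001099
c = 2·arcsin(√a) = 0.066302 rad = 3.7988°
d = R·c = 6356.8 × 0.066302 = 421.5 km

421.5 km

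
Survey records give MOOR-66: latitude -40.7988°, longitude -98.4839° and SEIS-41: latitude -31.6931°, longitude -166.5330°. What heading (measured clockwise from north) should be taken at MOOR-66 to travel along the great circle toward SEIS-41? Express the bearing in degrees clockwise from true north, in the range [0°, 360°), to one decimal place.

256.5°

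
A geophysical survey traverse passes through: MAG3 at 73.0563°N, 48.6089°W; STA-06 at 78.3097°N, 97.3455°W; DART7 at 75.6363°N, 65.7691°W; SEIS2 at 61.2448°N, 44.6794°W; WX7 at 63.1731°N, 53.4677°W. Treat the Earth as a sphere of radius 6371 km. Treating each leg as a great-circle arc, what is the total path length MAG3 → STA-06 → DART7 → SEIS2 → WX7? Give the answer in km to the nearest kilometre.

4537 km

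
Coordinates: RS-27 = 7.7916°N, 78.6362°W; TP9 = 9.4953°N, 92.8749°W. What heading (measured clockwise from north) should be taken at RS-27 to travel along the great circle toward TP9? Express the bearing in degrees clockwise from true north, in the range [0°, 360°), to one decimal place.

Δλ = -14.2387°
y = sin Δλ · cos φ₂ = -0.242592
x = cos φ₁ sin φ₂ − sin φ₁ cos φ₂ cos Δλ = 0.033839
θ = atan2(y, x) = -82.0592° → 277.9408° (mod 360°)

277.9°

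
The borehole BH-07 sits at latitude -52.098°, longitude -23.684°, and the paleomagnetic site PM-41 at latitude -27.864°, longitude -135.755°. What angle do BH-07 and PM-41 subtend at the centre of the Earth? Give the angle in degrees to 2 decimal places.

80.52°

Δφ = 24.2340°,  Δλ = -112.0710°
a = sin²(Δφ/2) + cos φ₁ cos φ₂ sin²(Δλ/2) = 0.417640
c = 2·arcsin(√a) = 1.405323 rad = 80.5191°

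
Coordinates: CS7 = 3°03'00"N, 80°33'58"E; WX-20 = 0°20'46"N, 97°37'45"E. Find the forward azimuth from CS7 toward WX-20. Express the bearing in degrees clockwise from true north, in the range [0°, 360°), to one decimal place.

98.7°

CS7: φ = +3.05000°, λ = +80.56611°
WX-20: φ = +0.34611°, λ = +97.62917°
Δλ = 17.0631°
y = sin Δλ · cos φ₂ = 0.293419
x = cos φ₁ sin φ₂ − sin φ₁ cos φ₂ cos Δλ = -0.044832
θ = atan2(y, x) = 98.6872° → 98.6872° (mod 360°)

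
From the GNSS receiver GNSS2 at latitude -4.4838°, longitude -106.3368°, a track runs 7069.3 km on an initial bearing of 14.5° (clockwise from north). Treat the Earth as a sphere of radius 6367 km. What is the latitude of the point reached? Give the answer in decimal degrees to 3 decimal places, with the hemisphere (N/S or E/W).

δ = d/R = 7069.3/6367 = 1.110303 rad
φ₂ = arcsin(sin φ₁ cos δ + cos φ₁ sin δ cos θ)
   = arcsin(-0.07818·0.44439 + 0.99694·0.89583·0.96815) = 56.08882°
λ₂ = λ₁ + atan2(sin θ sin δ cos φ₁, cos δ − sin φ₁ sin φ₂) = -82.63127°

56.089°N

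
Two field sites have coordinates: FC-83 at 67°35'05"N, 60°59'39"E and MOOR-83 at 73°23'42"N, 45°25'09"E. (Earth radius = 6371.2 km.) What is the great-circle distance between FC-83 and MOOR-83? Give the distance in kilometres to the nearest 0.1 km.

862.0 km

FC-83: φ = +67.58472°, λ = +60.99417°
MOOR-83: φ = +73.39500°, λ = +45.41917°
Δφ = 5.8103°,  Δλ = -15.5750°
a = sin²(Δφ/2) + cos φ₁ cos φ₂ sin²(Δλ/2) = 0.004569
c = 2·arcsin(√a) = 0.135298 rad = 7.7520°
d = R·c = 6371.2 × 0.135298 = 862.0 km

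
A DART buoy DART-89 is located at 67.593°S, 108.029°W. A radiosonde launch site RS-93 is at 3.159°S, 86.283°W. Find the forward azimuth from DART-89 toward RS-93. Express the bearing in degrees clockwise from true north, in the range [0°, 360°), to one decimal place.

Δλ = 21.7460°
y = sin Δλ · cos φ₂ = 0.369930
x = cos φ₁ sin φ₂ − sin φ₁ cos φ₂ cos Δλ = 0.836397
θ = atan2(y, x) = 23.8593° → 23.8593° (mod 360°)

23.9°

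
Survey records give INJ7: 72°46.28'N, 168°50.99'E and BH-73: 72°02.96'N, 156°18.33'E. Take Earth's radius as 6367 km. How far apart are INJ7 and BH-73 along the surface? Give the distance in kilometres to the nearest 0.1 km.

428.0 km

INJ7: φ = +72.77133°, λ = +168.84983°
BH-73: φ = +72.04933°, λ = +156.30550°
Δφ = -0.7220°,  Δλ = -12.5443°
a = sin²(Δφ/2) + cos φ₁ cos φ₂ sin²(Δλ/2) = 0.001129
c = 2·arcsin(√a) = 0.067221 rad = 3.8515°
d = R·c = 6367 × 0.067221 = 428.0 km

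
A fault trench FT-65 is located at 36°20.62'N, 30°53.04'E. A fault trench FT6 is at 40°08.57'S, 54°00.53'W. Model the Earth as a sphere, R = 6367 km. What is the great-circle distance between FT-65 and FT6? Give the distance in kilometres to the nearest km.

12124 km

FT-65: φ = +36.34367°, λ = +30.88400°
FT6: φ = -40.14283°, λ = -54.00883°
Δφ = -76.4865°,  Δλ = -84.8928°
a = sin²(Δφ/2) + cos φ₁ cos φ₂ sin²(Δλ/2) = 0.663626
c = 2·arcsin(√a) = 1.904190 rad = 109.1020°
d = R·c = 6367 × 1.904190 = 12124.0 km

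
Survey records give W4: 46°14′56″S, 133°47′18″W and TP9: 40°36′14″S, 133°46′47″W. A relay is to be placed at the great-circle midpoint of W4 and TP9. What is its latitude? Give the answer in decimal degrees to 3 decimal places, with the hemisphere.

43.426°S

W4: φ = -46.24889°, λ = -133.78833°
TP9: φ = -40.60389°, λ = -133.77972°
Bx = cos φ₂ cos Δλ = 0.759227,  By = cos φ₂ sin Δλ = 0.000114
φₘ = atan2(sin φ₁ + sin φ₂, √((cos φ₁ + Bx)² + By²)) = -43.42639°
λₘ = λ₁ + atan2(By, cos φ₁ + Bx) = -133.78383°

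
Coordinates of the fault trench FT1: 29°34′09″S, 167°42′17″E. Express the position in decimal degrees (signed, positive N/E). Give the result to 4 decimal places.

-29.5692°, +167.7047°

lat: 29.5692° S → -29.5692°
lon: 167.7047° E → +167.7047°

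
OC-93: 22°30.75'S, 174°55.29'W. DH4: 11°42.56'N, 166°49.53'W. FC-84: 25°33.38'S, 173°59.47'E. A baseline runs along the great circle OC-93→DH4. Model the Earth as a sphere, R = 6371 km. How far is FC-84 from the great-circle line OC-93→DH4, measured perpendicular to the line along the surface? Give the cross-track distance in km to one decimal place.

OC-93: φ = -22.51250°, λ = -174.92150°
DH4: φ = +11.70933°, λ = -166.82550°
FC-84: φ = -25.55633°, λ = +173.99117°
δ₁₃ = central angle OC-93→FC-84 = 0.184469 rad  (haversine)
θ₁₃ = bearing OC-93→FC-84 = 251.056°,  θ₁₂ = bearing OC-93→DH4 = 13.866°
dₓₜ = R·arcsin(sin δ₁₃ · sin(θ₁₃ − θ₁₂)) = 6371·arcsin(0.18342·sin(237.190°)) = -986.113 km
|dₓₜ| = 986.113 km

986.1 km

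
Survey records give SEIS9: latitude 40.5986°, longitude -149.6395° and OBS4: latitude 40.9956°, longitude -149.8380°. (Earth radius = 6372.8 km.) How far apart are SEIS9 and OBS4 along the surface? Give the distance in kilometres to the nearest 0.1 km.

Δφ = 0.3970°,  Δλ = -0.1985°
a = sin²(Δφ/2) + cos φ₁ cos φ₂ sin²(Δλ/2) = 0.000014
c = 2·arcsin(√a) = 0.007409 rad = 0.4245°
d = R·c = 6372.8 × 0.007409 = 47.2 km

47.2 km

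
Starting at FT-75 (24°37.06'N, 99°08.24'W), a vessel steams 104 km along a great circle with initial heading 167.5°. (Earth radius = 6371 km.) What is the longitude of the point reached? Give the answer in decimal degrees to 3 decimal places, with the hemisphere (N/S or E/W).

98.916°W

FT-75: φ = +24.61767°, λ = -99.13733°
δ = d/R = 104/6371 = 0.016324 rad
φ₂ = arcsin(sin φ₁ cos δ + cos φ₁ sin δ cos θ)
   = arcsin(0.41656·0.99987 + 0.90911·0.01632·-0.97630) = 23.70438°
λ₂ = λ₁ + atan2(sin θ sin δ cos φ₁, cos δ − sin φ₁ sin φ₂) = -98.91626°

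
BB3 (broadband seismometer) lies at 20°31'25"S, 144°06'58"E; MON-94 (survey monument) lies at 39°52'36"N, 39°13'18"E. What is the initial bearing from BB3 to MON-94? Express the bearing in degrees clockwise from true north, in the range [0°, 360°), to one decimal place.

305.6°

BB3: φ = -20.52361°, λ = +144.11611°
MON-94: φ = +39.87667°, λ = +39.22167°
Δλ = -104.8944°
y = sin Δλ · cos φ₂ = -0.741642
x = cos φ₁ sin φ₂ − sin φ₁ cos φ₂ cos Δλ = 0.531285
θ = atan2(y, x) = -54.3836° → 305.6164° (mod 360°)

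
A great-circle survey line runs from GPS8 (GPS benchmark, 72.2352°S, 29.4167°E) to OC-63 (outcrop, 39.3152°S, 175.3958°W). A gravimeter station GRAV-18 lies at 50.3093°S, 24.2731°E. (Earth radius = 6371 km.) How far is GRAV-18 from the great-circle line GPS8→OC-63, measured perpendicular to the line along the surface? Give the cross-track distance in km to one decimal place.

492.1 km

δ₁₃ = central angle GPS8→GRAV-18 = 0.384775 rad  (haversine)
θ₁₃ = bearing GPS8→GRAV-18 = 351.226°,  θ₁₂ = bearing GPS8→OC-63 = 159.363°
dₓₜ = R·arcsin(sin δ₁₃ · sin(θ₁₃ − θ₁₂)) = 6371·arcsin(0.37535·sin(191.863°)) = -492.085 km
|dₓₜ| = 492.085 km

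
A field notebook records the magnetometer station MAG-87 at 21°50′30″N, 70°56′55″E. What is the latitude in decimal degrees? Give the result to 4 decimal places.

21.8417°N

21° + 50′/60 + 30″/3600 = 21 + 0.83333 + 0.00833 = 21.8417°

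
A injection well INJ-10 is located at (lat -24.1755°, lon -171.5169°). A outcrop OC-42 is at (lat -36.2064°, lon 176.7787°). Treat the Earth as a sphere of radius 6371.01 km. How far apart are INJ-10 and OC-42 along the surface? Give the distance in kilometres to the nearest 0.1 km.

1744.9 km

Δφ = -12.0309°,  Δλ = -11.7044°
a = sin²(Δφ/2) + cos φ₁ cos φ₂ sin²(Δλ/2) = 0.018635
c = 2·arcsin(√a) = 0.273878 rad = 15.6921°
d = R·c = 6371.01 × 0.273878 = 1744.9 km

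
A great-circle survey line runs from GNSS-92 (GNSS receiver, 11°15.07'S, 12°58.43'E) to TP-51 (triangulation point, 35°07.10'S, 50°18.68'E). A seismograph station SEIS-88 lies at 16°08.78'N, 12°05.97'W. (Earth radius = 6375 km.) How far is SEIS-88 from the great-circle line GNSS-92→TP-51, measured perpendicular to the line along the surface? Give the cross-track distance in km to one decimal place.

400.4 km

GNSS-92: φ = -11.25117°, λ = +12.97383°
TP-51: φ = -35.11833°, λ = +50.31133°
SEIS-88: φ = +16.14633°, λ = -12.09950°
δ₁₃ = central angle GNSS-92→SEIS-88 = 0.645069 rad  (haversine)
θ₁₃ = bearing GNSS-92→SEIS-88 = 317.389°,  θ₁₂ = bearing GNSS-92→TP-51 = 131.397°
dₓₜ = R·arcsin(sin δ₁₃ · sin(θ₁₃ − θ₁₂)) = 6375·arcsin(0.60125·sin(185.992°)) = -400.389 km
|dₓₜ| = 400.389 km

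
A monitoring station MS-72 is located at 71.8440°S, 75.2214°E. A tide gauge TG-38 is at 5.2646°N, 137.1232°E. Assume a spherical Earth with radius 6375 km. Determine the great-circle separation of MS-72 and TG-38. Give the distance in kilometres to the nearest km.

Δφ = 77.1086°,  Δλ = 61.9018°
a = sin²(Δφ/2) + cos φ₁ cos φ₂ sin²(Δλ/2) = 0.470522
c = 2·arcsin(√a) = 1.511807 rad = 86.6202°
d = R·c = 6375 × 1.511807 = 9637.8 km

9638 km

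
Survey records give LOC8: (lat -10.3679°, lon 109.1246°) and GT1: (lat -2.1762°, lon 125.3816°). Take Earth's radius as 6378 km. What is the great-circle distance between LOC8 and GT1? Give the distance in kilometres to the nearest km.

2015 km

Δφ = 8.1917°,  Δλ = 16.2570°
a = sin²(Δφ/2) + cos φ₁ cos φ₂ sin²(Δλ/2) = 0.024753
c = 2·arcsin(√a) = 0.315975 rad = 18.1041°
d = R·c = 6378 × 0.315975 = 2015.3 km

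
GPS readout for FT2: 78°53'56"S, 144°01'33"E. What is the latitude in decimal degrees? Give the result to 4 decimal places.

78.8989°S

78° + 53′/60 + 56″/3600 = 78 + 0.88333 + 0.01556 = 78.8989°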